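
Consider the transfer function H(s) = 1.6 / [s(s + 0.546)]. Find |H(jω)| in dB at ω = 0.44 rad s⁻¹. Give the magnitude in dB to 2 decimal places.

14.30 dB

|j0.44 + 0.546| = √(0.44² + 0.546²) = 0.7012
|j0.44| = 0.44
|H(j0.44)| = 1.6 / (0.7012 × 0.44) = 5.1857
20 log₁₀(5.1857) = 14.296 dB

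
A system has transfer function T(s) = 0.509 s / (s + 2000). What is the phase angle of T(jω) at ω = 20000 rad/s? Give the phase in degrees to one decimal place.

∠(j20000) = 90.00°
∠(j20000 + 2000) = arctan(20000/2000) = 84.29°
∠T(j20000) = 90.00° − 84.29° = 5.71°

5.7 deg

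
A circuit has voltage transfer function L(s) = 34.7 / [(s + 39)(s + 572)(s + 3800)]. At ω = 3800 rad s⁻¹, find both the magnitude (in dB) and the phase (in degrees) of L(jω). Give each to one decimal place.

|L| = -187.1 dB, ∠L = -215.9°

|j3800 + 39| = √(3800² + 39²) = 3800
|j3800 + 572| = √(3800² + 572²) = 3843
|j3800 + 3800| = √(3800² + 3800²) = 5374
|L(j3800)| = 34.7 / (3800 × 3843 × 5374) = 4.4216e-10
20 log₁₀(4.4216e-10) = -187.09 dB
∠(j3800 + 39) = arctan(3800/39) = 89.41°
∠(j3800 + 572) = arctan(3800/572) = 81.44°
∠(j3800 + 3800) = arctan(3800/3800) = 45.00°
∠L(j3800) = − (89.41° + 81.44° + 45.00°) = -215.85°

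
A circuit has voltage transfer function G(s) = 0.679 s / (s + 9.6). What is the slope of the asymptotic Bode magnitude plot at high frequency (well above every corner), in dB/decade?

0 dB/decade

With 1 zero and 1 pole, the high-frequency asymptotic slope is 20 × (1 − 1) = 0 dB/decade.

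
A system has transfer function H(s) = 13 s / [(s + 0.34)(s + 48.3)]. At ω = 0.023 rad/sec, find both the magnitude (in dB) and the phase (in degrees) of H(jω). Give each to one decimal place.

|j0.023| = 0.023
|j0.023 + 0.34| = √(0.023² + 0.34²) = 0.3408
|j0.023 + 48.3| = √(0.023² + 48.3²) = 48.3
|H(j0.023)| = 13 × 0.023 / (0.3408 × 48.3) = 0.018166
20 log₁₀(0.018166) = -34.81 dB
∠(j0.023) = 90.00°
∠(j0.023 + 0.34) = arctan(0.023/0.34) = 3.87°
∠(j0.023 + 48.3) = arctan(0.023/48.3) = 0.03°
∠H(j0.023) = 90.00° − (3.87° + 0.03°) = 86.10°

|H| = -34.8 dB, ∠H = 86.1°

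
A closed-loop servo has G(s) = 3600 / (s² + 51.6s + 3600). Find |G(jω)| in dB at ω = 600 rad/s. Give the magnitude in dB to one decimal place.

|(j600)² + 51.6(j600) + 3600| = |-3.564e+05 + j30960| = 3.577e+05
|G(j600)| = 3600 / 3.577e+05 = 0.010063
20 log₁₀(0.010063) = -39.95 dB

-39.9 dB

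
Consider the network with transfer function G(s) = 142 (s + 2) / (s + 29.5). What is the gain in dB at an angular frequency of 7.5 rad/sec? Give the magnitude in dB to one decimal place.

|j7.5 + 2| = √(7.5² + 2²) = 7.762
|j7.5 + 29.5| = √(7.5² + 29.5²) = 30.44
|G(j7.5)| = 142 × 7.762 / 30.44 = 36.211
20 log₁₀(36.211) = 31.18 dB

31.2 dB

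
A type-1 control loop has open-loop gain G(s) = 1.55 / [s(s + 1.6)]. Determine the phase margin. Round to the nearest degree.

Gain crossover: |G(jω)| = 1 at ω ≈ 0.855 rad/s.
∠G(j0.855) = −90° − arctan(0.855/1.6) ≈ -118.11°
PM = 180° + (-118.11°) = 61.89°

62 deg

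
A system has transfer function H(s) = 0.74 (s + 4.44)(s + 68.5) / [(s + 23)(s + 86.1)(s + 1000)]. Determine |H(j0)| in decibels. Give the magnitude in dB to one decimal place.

-78.9 dB

H(0) = 0.74 × 4.44 × 68.5 / (23 × 86.1 × 1000) = 0.00011365
20 log₁₀(0.00011365) = -78.89 dB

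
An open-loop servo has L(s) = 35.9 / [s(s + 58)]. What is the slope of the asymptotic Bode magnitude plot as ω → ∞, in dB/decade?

-40 dB/decade

With 0 zeros and 2 poles, the high-frequency asymptotic slope is 20 × (0 − 2) = -40 dB/decade.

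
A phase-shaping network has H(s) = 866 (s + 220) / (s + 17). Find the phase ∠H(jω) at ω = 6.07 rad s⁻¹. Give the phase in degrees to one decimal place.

-18.1°

∠(j6.07 + 220) = arctan(6.07/220) = 1.58°
∠(j6.07 + 17) = arctan(6.07/17) = 19.65°
∠H(j6.07) = 1.58° − 19.65° = -18.07°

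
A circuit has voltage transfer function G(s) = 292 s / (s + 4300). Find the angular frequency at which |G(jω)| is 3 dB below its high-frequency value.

For a single-pole high-pass, the −3 dB point is at the pole: ω = 4300 rad/sec.

4300 rad/sec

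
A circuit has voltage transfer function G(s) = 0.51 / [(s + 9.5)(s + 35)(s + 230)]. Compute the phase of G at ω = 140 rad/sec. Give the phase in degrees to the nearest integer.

-193°

∠(j140 + 9.5) = arctan(140/9.5) = 86.12°
∠(j140 + 35) = arctan(140/35) = 75.96°
∠(j140 + 230) = arctan(140/230) = 31.33°
∠G(j140) = − (86.12° + 75.96° + 31.33°) = -193.41°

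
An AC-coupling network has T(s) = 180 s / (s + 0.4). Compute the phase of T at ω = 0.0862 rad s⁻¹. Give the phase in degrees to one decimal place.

∠(j0.0862) = 90.00°
∠(j0.0862 + 0.4) = arctan(0.0862/0.4) = 12.16°
∠T(j0.0862) = 90.00° − 12.16° = 77.84°

77.8°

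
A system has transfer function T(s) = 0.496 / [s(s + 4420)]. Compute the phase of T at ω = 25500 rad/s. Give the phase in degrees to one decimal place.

∠(j25500 + 4420) = arctan(25500/4420) = 80.17°
∠(j25500) = 90.00°
∠T(j25500) = − (80.17° + 90.00°) = -170.17°

-170.2°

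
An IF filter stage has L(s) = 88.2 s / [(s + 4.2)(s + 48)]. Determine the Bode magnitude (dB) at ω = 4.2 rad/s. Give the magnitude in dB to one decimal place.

2.2 dB

|j4.2| = 4.2
|j4.2 + 4.2| = √(4.2² + 4.2²) = 5.94
|j4.2 + 48| = √(4.2² + 48²) = 48.18
|L(j4.2)| = 88.2 × 4.2 / (5.94 × 48.18) = 1.2944
20 log₁₀(1.2944) = 2.24 dB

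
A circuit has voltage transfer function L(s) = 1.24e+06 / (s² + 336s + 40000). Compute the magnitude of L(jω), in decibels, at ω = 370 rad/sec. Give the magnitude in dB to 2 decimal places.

|(j370)² + 336(j370) + 40000| = |-96900 + j1.2432e+05| = 1.576e+05
|L(j370)| = 1.24e+06 / 1.576e+05 = 7.8669
20 log₁₀(7.8669) = 17.916 dB

17.92 dB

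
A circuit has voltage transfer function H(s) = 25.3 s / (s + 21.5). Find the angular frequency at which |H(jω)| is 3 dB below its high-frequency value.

For a single-pole high-pass, the −3 dB point is at the pole: ω = 21.5 rad s⁻¹.

21.5 rad s⁻¹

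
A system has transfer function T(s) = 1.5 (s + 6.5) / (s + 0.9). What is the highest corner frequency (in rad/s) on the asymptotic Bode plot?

Break frequencies occur at each pole and zero magnitude: 0.9 rad/s, 6.5 rad/s.
The highest is 6.5 rad/s.

6.5 rad/s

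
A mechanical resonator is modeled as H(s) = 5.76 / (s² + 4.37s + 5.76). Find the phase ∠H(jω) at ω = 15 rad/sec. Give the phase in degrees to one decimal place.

-163.4 deg

∠[(j15)² + 4.37(j15) + 5.76] = ∠[-219.24 + j65.55] = 163.35°
∠H(j15) = −163.35° = -163.35°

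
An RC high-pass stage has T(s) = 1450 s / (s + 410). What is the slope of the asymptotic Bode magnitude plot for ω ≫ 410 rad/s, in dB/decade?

0 dB/decade

With 1 zero and 1 pole, the high-frequency asymptotic slope is 20 × (1 − 1) = 0 dB/decade.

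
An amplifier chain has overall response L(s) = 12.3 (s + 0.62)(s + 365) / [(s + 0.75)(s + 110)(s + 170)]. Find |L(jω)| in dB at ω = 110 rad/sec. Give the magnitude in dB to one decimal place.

-16.5 dB

|j110 + 0.62| = √(110² + 0.62²) = 110
|j110 + 365| = √(110² + 365²) = 381.2
|j110 + 0.75| = √(110² + 0.75²) = 110
|j110 + 110| = √(110² + 110²) = 155.6
|j110 + 170| = √(110² + 170²) = 202.5
|L(j110)| = 12.3 × 110 × 381.2 / (110 × 155.6 × 202.5) = 0.14886
20 log₁₀(0.14886) = -16.54 dB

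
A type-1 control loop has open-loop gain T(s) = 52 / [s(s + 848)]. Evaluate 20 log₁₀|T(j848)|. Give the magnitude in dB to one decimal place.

|j848 + 848| = √(848² + 848²) = 1199
|j848| = 848
|T(j848)| = 52 / (1199 × 848) = 5.1132e-05
20 log₁₀(5.1132e-05) = -85.83 dB

-85.8 dB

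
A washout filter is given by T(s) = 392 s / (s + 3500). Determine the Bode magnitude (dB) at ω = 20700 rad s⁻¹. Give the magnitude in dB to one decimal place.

|j20700| = 2.07e+04
|j20700 + 3500| = √(20700² + 3500²) = 2.099e+04
|T(j20700)| = 392 × 2.07e+04 / 2.099e+04 = 386.51
20 log₁₀(386.51) = 51.74 dB

51.7 dB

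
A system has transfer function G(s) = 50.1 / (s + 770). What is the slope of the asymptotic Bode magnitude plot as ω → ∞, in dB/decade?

With 0 zeros and 1 pole, the high-frequency asymptotic slope is 20 × (0 − 1) = -20 dB/decade.

-20 dB/decade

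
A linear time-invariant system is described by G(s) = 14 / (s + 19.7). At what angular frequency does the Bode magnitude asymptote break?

19.7 rad/s

The single real pole at s = −19.7 gives a corner at ω = 19.7 rad/s.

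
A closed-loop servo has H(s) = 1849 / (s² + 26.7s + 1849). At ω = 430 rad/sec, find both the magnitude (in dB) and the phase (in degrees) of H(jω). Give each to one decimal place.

|(j430)² + 26.7(j430) + 1849| = |-1.8305e+05 + j11481| = 1.834e+05
|H(j430)| = 1849 / 1.834e+05 = 0.010081
20 log₁₀(0.010081) = -39.93 dB
∠[(j430)² + 26.7(j430) + 1849] = ∠[-1.8305e+05 + j11481] = 176.41°
∠H(j430) = −176.41° = -176.41°

|H| = -39.9 dB, ∠H = -176.4°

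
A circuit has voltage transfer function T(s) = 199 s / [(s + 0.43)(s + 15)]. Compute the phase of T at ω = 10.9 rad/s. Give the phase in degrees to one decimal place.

-33.7 deg

∠(j10.9) = 90.00°
∠(j10.9 + 0.43) = arctan(10.9/0.43) = 87.74°
∠(j10.9 + 15) = arctan(10.9/15) = 36.00°
∠T(j10.9) = 90.00° − (87.74° + 36.00°) = -33.75°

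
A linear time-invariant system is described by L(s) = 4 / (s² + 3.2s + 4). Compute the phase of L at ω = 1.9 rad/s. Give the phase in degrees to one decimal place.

∠[(j1.9)² + 3.2(j1.9) + 4] = ∠[0.39 + j6.08] = 86.33°
∠L(j1.9) = −86.33° = -86.33°

-86.3°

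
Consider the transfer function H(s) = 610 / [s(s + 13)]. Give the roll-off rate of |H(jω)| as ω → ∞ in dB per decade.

With 0 zeros and 2 poles, the high-frequency asymptotic slope is 20 × (0 − 2) = -40 dB/decade.

-40 dB/decade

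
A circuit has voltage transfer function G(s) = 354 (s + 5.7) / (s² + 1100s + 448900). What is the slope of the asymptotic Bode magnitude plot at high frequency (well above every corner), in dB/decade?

With 1 zero and 2 poles, the high-frequency asymptotic slope is 20 × (1 − 2) = -20 dB/decade.

-20 dB/decade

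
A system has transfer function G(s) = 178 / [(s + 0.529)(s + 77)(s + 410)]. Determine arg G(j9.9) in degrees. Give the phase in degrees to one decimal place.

∠(j9.9 + 0.529) = arctan(9.9/0.529) = 86.94°
∠(j9.9 + 77) = arctan(9.9/77) = 7.33°
∠(j9.9 + 410) = arctan(9.9/410) = 1.38°
∠G(j9.9) = − (86.94° + 7.33° + 1.38°) = -95.65°

-95.7°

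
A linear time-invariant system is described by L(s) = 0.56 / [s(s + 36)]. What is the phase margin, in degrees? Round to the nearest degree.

90°

Gain crossover: |L(jω)| = 1 at ω ≈ 0.0156 rad/s.
∠L(j0.0156) = −90° − arctan(0.0156/36) ≈ -90.02°
PM = 180° + (-90.02°) = 89.98°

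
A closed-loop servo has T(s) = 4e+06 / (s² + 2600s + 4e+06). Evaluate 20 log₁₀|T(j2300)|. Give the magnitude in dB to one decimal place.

-3.7 dB

|(j2300)² + 2600(j2300) + 4e+06| = |-1.29e+06 + j5.98e+06| = 6.118e+06
|T(j2300)| = 4e+06 / 6.118e+06 = 0.65386
20 log₁₀(0.65386) = -3.69 dB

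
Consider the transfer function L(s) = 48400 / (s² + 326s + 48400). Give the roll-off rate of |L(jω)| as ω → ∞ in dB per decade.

-40 dB/decade

With 0 zeros and 2 poles, the high-frequency asymptotic slope is 20 × (0 − 2) = -40 dB/decade.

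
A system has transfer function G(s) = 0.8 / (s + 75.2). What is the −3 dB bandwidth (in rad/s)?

75.2 rad/s

For a single-pole low-pass, the −3 dB point is at the pole: ω = 75.2 rad/s.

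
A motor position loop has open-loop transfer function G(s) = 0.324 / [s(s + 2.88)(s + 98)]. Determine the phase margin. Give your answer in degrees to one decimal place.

Gain crossover: |G(jω)| = 1 at ω ≈ 0.00115 rad/s.
∠G(j0.00115) = −90° − arctan(0.00115/2.88) − arctan(0.00115/98) ≈ -90.02°
PM = 180° + (-90.02°) = 89.98°

90.0 deg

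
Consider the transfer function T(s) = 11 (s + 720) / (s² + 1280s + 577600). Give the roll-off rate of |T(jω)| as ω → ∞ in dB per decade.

-20 dB/decade

With 1 zero and 2 poles, the high-frequency asymptotic slope is 20 × (1 − 2) = -20 dB/decade.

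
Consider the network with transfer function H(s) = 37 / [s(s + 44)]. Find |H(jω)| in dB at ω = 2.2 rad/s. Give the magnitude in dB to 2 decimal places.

-8.36 dB

|j2.2 + 44| = √(2.2² + 44²) = 44.05
|j2.2| = 2.2
|H(j2.2)| = 37 / (44.05 × 2.2) = 0.38175
20 log₁₀(0.38175) = -8.364 dB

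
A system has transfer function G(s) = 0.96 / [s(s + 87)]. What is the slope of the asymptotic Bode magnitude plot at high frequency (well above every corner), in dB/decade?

With 0 zeros and 2 poles, the high-frequency asymptotic slope is 20 × (0 − 2) = -40 dB/decade.

-40 dB/decade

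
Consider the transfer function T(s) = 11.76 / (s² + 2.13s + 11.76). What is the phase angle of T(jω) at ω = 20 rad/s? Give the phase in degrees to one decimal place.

∠[(j20)² + 2.13(j20) + 11.76] = ∠[-388.24 + j42.6] = 173.74°
∠T(j20) = −173.74° = -173.74°

-173.7°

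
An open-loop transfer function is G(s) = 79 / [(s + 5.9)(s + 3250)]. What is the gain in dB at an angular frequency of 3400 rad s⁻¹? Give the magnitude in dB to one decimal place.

|j3400 + 5.9| = √(3400² + 5.9²) = 3400
|j3400 + 3250| = √(3400² + 3250²) = 4703
|G(j3400)| = 79 / (3400 × 4703) = 4.94e-06
20 log₁₀(4.94e-06) = -106.13 dB

-106.1 dB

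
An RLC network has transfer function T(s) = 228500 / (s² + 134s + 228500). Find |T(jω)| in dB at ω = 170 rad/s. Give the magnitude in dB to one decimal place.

|(j170)² + 134(j170) + 228500| = |1.996e+05 + j22780| = 2.009e+05
|T(j170)| = 228500 / 2.009e+05 = 1.1374
20 log₁₀(1.1374) = 1.12 dB

1.1 dB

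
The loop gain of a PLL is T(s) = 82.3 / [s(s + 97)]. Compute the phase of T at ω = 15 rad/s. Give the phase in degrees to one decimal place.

-98.8°

∠(j15 + 97) = arctan(15/97) = 8.79°
∠(j15) = 90.00°
∠T(j15) = − (8.79° + 90.00°) = -98.79°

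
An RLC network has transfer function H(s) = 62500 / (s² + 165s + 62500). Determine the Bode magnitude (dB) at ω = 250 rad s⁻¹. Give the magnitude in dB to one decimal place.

|(j250)² + 165(j250) + 62500| = |0 + j41250| = 4.125e+04
|H(j250)| = 62500 / 4.125e+04 = 1.5152
20 log₁₀(1.5152) = 3.61 dB

3.6 dB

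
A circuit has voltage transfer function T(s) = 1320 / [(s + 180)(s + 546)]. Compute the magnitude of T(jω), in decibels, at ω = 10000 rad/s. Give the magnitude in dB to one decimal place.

|j10000 + 180| = √(10000² + 180²) = 1e+04
|j10000 + 546| = √(10000² + 546²) = 1.001e+04
|T(j10000)| = 1320 / (1e+04 × 1.001e+04) = 1.3178e-05
20 log₁₀(1.3178e-05) = -97.60 dB

-97.6 dB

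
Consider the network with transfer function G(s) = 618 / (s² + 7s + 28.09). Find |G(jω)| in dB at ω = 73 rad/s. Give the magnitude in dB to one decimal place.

-18.7 dB

|(j73)² + 7(j73) + 28.09| = |-5300.9 + j511| = 5325
|G(j73)| = 618 / 5325 = 0.11605
20 log₁₀(0.11605) = -18.71 dB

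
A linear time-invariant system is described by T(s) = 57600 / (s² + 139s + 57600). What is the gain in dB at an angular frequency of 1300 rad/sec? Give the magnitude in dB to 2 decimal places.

-29.10 dB

|(j1300)² + 139(j1300) + 57600| = |-1.6324e+06 + j1.807e+05| = 1.642e+06
|T(j1300)| = 57600 / 1.642e+06 = 0.035071
20 log₁₀(0.035071) = -29.101 dB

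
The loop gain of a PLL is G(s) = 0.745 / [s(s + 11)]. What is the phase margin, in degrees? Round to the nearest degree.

90°

Gain crossover: |G(jω)| = 1 at ω ≈ 0.0677 rad/sec.
∠G(j0.0677) = −90° − arctan(0.0677/11) ≈ -90.35°
PM = 180° + (-90.35°) = 89.65°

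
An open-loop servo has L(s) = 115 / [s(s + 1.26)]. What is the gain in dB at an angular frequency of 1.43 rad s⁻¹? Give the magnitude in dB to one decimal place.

32.5 dB

|j1.43 + 1.26| = √(1.43² + 1.26²) = 1.906
|j1.43| = 1.43
|L(j1.43)| = 115 / (1.906 × 1.43) = 42.195
20 log₁₀(42.195) = 32.51 dB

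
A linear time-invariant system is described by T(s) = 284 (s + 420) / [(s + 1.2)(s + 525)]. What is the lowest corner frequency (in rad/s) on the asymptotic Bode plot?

Break frequencies occur at each pole and zero magnitude: 1.2 rad/s, 420 rad/s, 525 rad/s.
The lowest is 1.2 rad/s.

1.2 rad/s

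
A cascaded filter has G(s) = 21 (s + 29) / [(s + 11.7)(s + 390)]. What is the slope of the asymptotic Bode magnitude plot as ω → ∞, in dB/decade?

With 1 zero and 2 poles, the high-frequency asymptotic slope is 20 × (1 − 2) = -20 dB/decade.

-20 dB/decade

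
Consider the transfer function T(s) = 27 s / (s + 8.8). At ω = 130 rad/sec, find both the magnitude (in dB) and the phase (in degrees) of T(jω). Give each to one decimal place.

|j130| = 130
|j130 + 8.8| = √(130² + 8.8²) = 130.3
|T(j130)| = 27 × 130 / 130.3 = 26.938
20 log₁₀(26.938) = 28.61 dB
∠(j130) = 90.00°
∠(j130 + 8.8) = arctan(130/8.8) = 86.13°
∠T(j130) = 90.00° − 86.13° = 3.87°

|T| = 28.6 dB, ∠T = 3.9 deg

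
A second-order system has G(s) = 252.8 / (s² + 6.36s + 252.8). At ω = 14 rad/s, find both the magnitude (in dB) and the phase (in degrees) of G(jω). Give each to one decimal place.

|(j14)² + 6.36(j14) + 252.8| = |56.8 + j89.04| = 105.6
|G(j14)| = 252.8 / 105.6 = 2.3936
20 log₁₀(2.3936) = 7.58 dB
∠[(j14)² + 6.36(j14) + 252.8] = ∠[56.8 + j89.04] = 57.47°
∠G(j14) = −57.47° = -57.47°

|G| = 7.6 dB, ∠G = -57.5°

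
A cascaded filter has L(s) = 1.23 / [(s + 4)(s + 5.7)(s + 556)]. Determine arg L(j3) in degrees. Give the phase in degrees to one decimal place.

∠(j3 + 4) = arctan(3/4) = 36.87°
∠(j3 + 5.7) = arctan(3/5.7) = 27.76°
∠(j3 + 556) = arctan(3/556) = 0.31°
∠L(j3) = − (36.87° + 27.76° + 0.31°) = -64.94°

-64.9°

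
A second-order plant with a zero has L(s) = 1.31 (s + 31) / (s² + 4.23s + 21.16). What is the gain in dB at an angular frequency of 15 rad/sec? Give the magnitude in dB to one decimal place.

-13.5 dB

|j15 + 31| = √(15² + 31²) = 34.44
|(j15)² + 4.23(j15) + 21.16| = |-203.84 + j63.45| = 213.5
|L(j15)| = 1.31 × 34.44 / 213.5 = 0.21132
20 log₁₀(0.21132) = -13.50 dB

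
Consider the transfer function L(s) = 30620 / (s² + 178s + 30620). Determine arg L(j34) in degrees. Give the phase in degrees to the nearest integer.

-12°

∠[(j34)² + 178(j34) + 30620] = ∠[29464 + j6052] = 11.61°
∠L(j34) = −11.61° = -11.61°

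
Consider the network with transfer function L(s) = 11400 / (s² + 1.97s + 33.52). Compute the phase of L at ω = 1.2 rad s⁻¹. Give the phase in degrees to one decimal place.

∠[(j1.2)² + 1.97(j1.2) + 33.52] = ∠[32.08 + j2.364] = 4.21°
∠L(j1.2) = −4.21° = -4.21°

-4.2°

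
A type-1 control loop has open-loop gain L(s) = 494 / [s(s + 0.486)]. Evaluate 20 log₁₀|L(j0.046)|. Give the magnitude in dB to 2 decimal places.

|j0.046 + 0.486| = √(0.046² + 0.486²) = 0.4882
|j0.046| = 0.046
|L(j0.046)| = 494 / (0.4882 × 0.046) = 21999
20 log₁₀(21999) = 86.848 dB

86.85 dB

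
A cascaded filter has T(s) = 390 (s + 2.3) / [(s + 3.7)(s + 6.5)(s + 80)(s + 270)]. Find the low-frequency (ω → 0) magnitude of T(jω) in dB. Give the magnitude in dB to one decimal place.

-55.3 dB

T(0) = 390 × 2.3 / (3.7 × 6.5 × 80 × 270) = 0.0017267
20 log₁₀(0.0017267) = -55.26 dB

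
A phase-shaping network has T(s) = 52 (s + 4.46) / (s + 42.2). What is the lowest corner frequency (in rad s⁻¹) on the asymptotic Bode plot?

4.46 rad s⁻¹

Break frequencies occur at each pole and zero magnitude: 4.46 rad s⁻¹, 42.2 rad s⁻¹.
The lowest is 4.46 rad s⁻¹.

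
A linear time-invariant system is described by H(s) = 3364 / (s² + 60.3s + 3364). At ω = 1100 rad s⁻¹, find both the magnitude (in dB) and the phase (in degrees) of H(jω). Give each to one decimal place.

|(j1100)² + 60.3(j1100) + 3364| = |-1.2066e+06 + j66330| = 1.208e+06
|H(j1100)| = 3364 / 1.208e+06 = 0.0027837
20 log₁₀(0.0027837) = -51.11 dB
∠[(j1100)² + 60.3(j1100) + 3364] = ∠[-1.2066e+06 + j66330] = 176.85°
∠H(j1100) = −176.85° = -176.85°

|H| = -51.1 dB, ∠H = -176.9°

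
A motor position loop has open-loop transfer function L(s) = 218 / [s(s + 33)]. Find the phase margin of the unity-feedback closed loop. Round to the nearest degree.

79 deg

Gain crossover: |L(jω)| = 1 at ω ≈ 6.48 rad/sec.
∠L(j6.48) = −90° − arctan(6.48/33) ≈ -101.11°
PM = 180° + (-101.11°) = 78.89°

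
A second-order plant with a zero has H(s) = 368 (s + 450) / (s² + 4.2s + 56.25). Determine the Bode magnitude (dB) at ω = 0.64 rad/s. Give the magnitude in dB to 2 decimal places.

69.43 dB

|j0.64 + 450| = √(0.64² + 450²) = 450
|(j0.64)² + 4.2(j0.64) + 56.25| = |55.84 + j2.688| = 55.91
|H(j0.64)| = 368 × 450 / 55.91 = 2962.2
20 log₁₀(2962.2) = 69.432 dB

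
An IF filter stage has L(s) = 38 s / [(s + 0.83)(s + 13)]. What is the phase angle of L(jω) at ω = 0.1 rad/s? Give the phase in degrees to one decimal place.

∠(j0.1) = 90.00°
∠(j0.1 + 0.83) = arctan(0.1/0.83) = 6.87°
∠(j0.1 + 13) = arctan(0.1/13) = 0.44°
∠L(j0.1) = 90.00° − (6.87° + 0.44°) = 82.69°

82.7°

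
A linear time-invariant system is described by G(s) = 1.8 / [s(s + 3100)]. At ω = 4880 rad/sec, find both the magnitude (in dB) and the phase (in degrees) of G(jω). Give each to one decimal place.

|G| = -143.9 dB, ∠G = -147.6°

|j4880 + 3100| = √(4880² + 3100²) = 5781
|j4880| = 4880
|G(j4880)| = 1.8 / (5781 × 4880) = 6.38e-08
20 log₁₀(6.38e-08) = -143.90 dB
∠(j4880 + 3100) = arctan(4880/3100) = 57.57°
∠(j4880) = 90.00°
∠G(j4880) = − (57.57° + 90.00°) = -147.57°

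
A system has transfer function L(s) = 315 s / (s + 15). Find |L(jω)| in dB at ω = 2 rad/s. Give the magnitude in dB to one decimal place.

|j2| = 2
|j2 + 15| = √(2² + 15²) = 15.13
|L(j2)| = 315 × 2 / 15.13 = 41.632
20 log₁₀(41.632) = 32.39 dB

32.4 dB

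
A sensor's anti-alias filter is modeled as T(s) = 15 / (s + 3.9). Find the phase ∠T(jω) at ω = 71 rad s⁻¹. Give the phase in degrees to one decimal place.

∠(j71 + 3.9) = arctan(71/3.9) = 86.86°
∠T(j71) = −86.86° = -86.86°

-86.9°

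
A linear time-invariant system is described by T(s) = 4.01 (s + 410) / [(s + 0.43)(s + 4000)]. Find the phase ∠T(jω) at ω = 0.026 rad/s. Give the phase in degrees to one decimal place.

-3.5°

∠(j0.026 + 410) = arctan(0.026/410) = 0.00°
∠(j0.026 + 0.43) = arctan(0.026/0.43) = 3.46°
∠(j0.026 + 4000) = arctan(0.026/4000) = 0.00°
∠T(j0.026) = 0.00° − (3.46° + 0.00°) = -3.46°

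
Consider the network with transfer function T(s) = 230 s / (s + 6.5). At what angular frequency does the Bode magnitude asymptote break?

6.5 rad/s

The single real pole at s = −6.5 gives a corner at ω = 6.5 rad/s.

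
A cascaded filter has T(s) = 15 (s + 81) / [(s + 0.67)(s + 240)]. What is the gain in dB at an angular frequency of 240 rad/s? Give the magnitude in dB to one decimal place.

|j240 + 81| = √(240² + 81²) = 253.3
|j240 + 0.67| = √(240² + 0.67²) = 240
|j240 + 240| = √(240² + 240²) = 339.4
|T(j240)| = 15 × 253.3 / (240 × 339.4) = 0.046643
20 log₁₀(0.046643) = -26.62 dB

-26.6 dB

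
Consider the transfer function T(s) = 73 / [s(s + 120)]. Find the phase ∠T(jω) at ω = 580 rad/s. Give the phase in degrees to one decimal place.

-168.3°

∠(j580 + 120) = arctan(580/120) = 78.31°
∠(j580) = 90.00°
∠T(j580) = − (78.31° + 90.00°) = -168.31°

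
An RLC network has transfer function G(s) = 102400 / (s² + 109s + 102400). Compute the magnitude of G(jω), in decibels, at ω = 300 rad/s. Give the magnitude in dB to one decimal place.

9.3 dB

|(j300)² + 109(j300) + 102400| = |12400 + j32700| = 3.497e+04
|G(j300)| = 102400 / 3.497e+04 = 2.928
20 log₁₀(2.928) = 9.33 dB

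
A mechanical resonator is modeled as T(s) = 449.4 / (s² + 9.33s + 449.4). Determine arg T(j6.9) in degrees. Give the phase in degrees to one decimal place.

∠[(j6.9)² + 9.33(j6.9) + 449.4] = ∠[401.79 + j64.377] = 9.10°
∠T(j6.9) = −9.10° = -9.10°

-9.1°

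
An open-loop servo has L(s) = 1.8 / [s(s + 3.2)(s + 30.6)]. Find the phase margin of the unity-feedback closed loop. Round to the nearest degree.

90 deg

Gain crossover: |L(jω)| = 1 at ω ≈ 0.0184 rad/s.
∠L(j0.0184) = −90° − arctan(0.0184/3.2) − arctan(0.0184/30.6) ≈ -90.36°
PM = 180° + (-90.36°) = 89.64°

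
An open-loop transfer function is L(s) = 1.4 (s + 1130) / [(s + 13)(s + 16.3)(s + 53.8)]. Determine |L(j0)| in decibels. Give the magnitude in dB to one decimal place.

L(0) = 1.4 × 1130 / (13 × 16.3 × 53.8) = 0.13877
20 log₁₀(0.13877) = -17.15 dB

-17.2 dB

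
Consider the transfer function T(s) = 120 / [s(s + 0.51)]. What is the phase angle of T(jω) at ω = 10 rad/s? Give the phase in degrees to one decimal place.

∠(j10 + 0.51) = arctan(10/0.51) = 87.08°
∠(j10) = 90.00°
∠T(j10) = − (87.08° + 90.00°) = -177.08°

-177.1°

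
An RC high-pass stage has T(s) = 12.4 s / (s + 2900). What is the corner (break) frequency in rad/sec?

The single real pole at s = −2900 gives a corner at ω = 2900 rad/sec.

2900 rad/sec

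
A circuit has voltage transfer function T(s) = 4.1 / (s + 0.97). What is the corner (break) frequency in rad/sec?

0.97 rad/sec

The single real pole at s = −0.97 gives a corner at ω = 0.97 rad/sec.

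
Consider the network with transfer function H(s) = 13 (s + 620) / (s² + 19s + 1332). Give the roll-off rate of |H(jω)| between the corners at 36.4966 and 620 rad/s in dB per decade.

In this band the factors already past their corner are: complex pole pair at ωₙ ≈ 36.5; net slope = -40 dB/decade.

-40 dB/decade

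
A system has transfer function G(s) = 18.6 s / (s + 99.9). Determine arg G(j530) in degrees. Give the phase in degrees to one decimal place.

10.7°

∠(j530) = 90.00°
∠(j530 + 99.9) = arctan(530/99.9) = 79.33°
∠G(j530) = 90.00° − 79.33° = 10.67°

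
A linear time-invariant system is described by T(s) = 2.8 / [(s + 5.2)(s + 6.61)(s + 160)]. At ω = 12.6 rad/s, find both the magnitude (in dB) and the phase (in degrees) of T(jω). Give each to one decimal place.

|T| = -80.9 dB, ∠T = -134.4 deg

|j12.6 + 5.2| = √(12.6² + 5.2²) = 13.63
|j12.6 + 6.61| = √(12.6² + 6.61²) = 14.23
|j12.6 + 160| = √(12.6² + 160²) = 160.5
|T(j12.6)| = 2.8 / (13.63 × 14.23 × 160.5) = 8.9952e-05
20 log₁₀(8.9952e-05) = -80.92 dB
∠(j12.6 + 5.2) = arctan(12.6/5.2) = 67.57°
∠(j12.6 + 6.61) = arctan(12.6/6.61) = 62.32°
∠(j12.6 + 160) = arctan(12.6/160) = 4.50°
∠T(j12.6) = − (67.57° + 62.32° + 4.50°) = -134.40°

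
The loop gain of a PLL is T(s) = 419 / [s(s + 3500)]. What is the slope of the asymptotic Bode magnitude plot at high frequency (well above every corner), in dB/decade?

With 0 zeros and 2 poles, the high-frequency asymptotic slope is 20 × (0 − 2) = -40 dB/decade.

-40 dB/decade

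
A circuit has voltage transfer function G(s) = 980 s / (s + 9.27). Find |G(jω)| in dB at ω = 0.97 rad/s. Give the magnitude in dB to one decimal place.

|j0.97| = 0.97
|j0.97 + 9.27| = √(0.97² + 9.27²) = 9.321
|G(j0.97)| = 980 × 0.97 / 9.321 = 101.99
20 log₁₀(101.99) = 40.17 dB

40.2 dB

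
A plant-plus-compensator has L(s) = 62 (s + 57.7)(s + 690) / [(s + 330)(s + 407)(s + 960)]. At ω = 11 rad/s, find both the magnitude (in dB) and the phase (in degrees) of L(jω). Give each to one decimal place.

|j11 + 57.7| = √(11² + 57.7²) = 58.74
|j11 + 690| = √(11² + 690²) = 690.1
|j11 + 330| = √(11² + 330²) = 330.2
|j11 + 407| = √(11² + 407²) = 407.1
|j11 + 960| = √(11² + 960²) = 960.1
|L(j11)| = 62 × 58.74 × 690.1 / (330.2 × 407.1 × 960.1) = 0.019472
20 log₁₀(0.019472) = -34.21 dB
∠(j11 + 57.7) = arctan(11/57.7) = 10.79°
∠(j11 + 690) = arctan(11/690) = 0.91°
∠(j11 + 330) = arctan(11/330) = 1.91°
∠(j11 + 407) = arctan(11/407) = 1.55°
∠(j11 + 960) = arctan(11/960) = 0.66°
∠L(j11) = 10.79° + 0.91° − (1.91° + 1.55° + 0.66°) = 7.59°

|L| = -34.2 dB, ∠L = 7.6°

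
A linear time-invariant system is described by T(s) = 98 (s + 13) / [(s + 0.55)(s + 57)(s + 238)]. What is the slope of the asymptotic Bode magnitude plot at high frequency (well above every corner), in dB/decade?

With 1 zero and 3 poles, the high-frequency asymptotic slope is 20 × (1 − 3) = -40 dB/decade.

-40 dB/decade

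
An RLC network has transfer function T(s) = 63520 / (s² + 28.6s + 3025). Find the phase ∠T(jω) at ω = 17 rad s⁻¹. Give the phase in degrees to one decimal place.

-10.1 deg

∠[(j17)² + 28.6(j17) + 3025] = ∠[2736 + j486.2] = 10.08°
∠T(j17) = −10.08° = -10.08°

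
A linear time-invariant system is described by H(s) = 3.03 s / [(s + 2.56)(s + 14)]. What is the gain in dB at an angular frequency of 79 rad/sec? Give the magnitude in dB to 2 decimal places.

|j79| = 79
|j79 + 2.56| = √(79² + 2.56²) = 79.04
|j79 + 14| = √(79² + 14²) = 80.23
|H(j79)| = 3.03 × 79 / (79.04 × 80.23) = 0.037746
20 log₁₀(0.037746) = -28.463 dB

-28.46 dB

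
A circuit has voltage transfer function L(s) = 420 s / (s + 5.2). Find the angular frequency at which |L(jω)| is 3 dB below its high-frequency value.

5.2 rad/s

For a single-pole high-pass, the −3 dB point is at the pole: ω = 5.2 rad/s.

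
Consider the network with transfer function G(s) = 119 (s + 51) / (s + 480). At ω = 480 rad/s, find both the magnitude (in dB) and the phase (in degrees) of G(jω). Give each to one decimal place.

|G| = 38.5 dB, ∠G = 38.9°

|j480 + 51| = √(480² + 51²) = 482.7
|j480 + 480| = √(480² + 480²) = 678.8
|G(j480)| = 119 × 482.7 / 678.8 = 84.619
20 log₁₀(84.619) = 38.55 dB
∠(j480 + 51) = arctan(480/51) = 83.94°
∠(j480 + 480) = arctan(480/480) = 45.00°
∠G(j480) = 83.94° − 45.00° = 38.94°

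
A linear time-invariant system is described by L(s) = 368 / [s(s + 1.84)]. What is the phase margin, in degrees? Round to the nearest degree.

5°

Gain crossover: |L(jω)| = 1 at ω ≈ 19.1 rad/sec.
∠L(j19.1) = −90° − arctan(19.1/1.84) ≈ -174.51°
PM = 180° + (-174.51°) = 5.49°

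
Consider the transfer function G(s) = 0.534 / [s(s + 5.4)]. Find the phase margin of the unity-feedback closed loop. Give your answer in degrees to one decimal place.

Gain crossover: |G(jω)| = 1 at ω ≈ 0.0989 rad/s.
∠G(j0.0989) = −90° − arctan(0.0989/5.4) ≈ -91.05°
PM = 180° + (-91.05°) = 88.95°

89.0°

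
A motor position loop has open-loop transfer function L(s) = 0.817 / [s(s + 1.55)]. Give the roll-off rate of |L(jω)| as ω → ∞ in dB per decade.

With 0 zeros and 2 poles, the high-frequency asymptotic slope is 20 × (0 − 2) = -40 dB/decade.

-40 dB/decade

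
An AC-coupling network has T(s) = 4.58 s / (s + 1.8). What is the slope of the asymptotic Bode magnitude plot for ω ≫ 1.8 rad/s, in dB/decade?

With 1 zero and 1 pole, the high-frequency asymptotic slope is 20 × (1 − 1) = 0 dB/decade.

0 dB/decade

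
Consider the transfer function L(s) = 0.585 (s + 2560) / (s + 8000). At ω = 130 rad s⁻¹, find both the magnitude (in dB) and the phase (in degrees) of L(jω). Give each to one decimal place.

|j130 + 2560| = √(130² + 2560²) = 2563
|j130 + 8000| = √(130² + 8000²) = 8001
|L(j130)| = 0.585 × 2563 / 8001 = 0.18742
20 log₁₀(0.18742) = -14.54 dB
∠(j130 + 2560) = arctan(130/2560) = 2.91°
∠(j130 + 8000) = arctan(130/8000) = 0.93°
∠L(j130) = 2.91° − 0.93° = 1.98°

|L| = -14.5 dB, ∠L = 2.0 deg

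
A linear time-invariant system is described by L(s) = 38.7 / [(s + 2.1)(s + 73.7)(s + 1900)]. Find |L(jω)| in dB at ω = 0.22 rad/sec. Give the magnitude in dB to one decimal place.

-77.7 dB

|j0.22 + 2.1| = √(0.22² + 2.1²) = 2.111
|j0.22 + 73.7| = √(0.22² + 73.7²) = 73.7
|j0.22 + 1900| = √(0.22² + 1900²) = 1900
|L(j0.22)| = 38.7 / (2.111 × 73.7 × 1900) = 0.00013089
20 log₁₀(0.00013089) = -77.66 dB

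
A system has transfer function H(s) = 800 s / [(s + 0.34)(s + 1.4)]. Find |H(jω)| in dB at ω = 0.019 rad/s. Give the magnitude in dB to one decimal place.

|j0.019| = 0.019
|j0.019 + 0.34| = √(0.019² + 0.34²) = 0.3405
|j0.019 + 1.4| = √(0.019² + 1.4²) = 1.4
|H(j0.019)| = 800 × 0.019 / (0.3405 × 1.4) = 31.88
20 log₁₀(31.88) = 30.07 dB

30.1 dB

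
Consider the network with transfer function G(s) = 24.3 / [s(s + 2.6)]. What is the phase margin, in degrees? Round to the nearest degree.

Gain crossover: |G(jω)| = 1 at ω ≈ 4.6 rad/s.
∠G(j4.6) = −90° − arctan(4.6/2.6) ≈ -150.52°
PM = 180° + (-150.52°) = 29.48°

29°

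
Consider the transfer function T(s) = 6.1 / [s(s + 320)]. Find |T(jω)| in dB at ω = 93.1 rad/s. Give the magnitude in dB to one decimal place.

|j93.1 + 320| = √(93.1² + 320²) = 333.3
|j93.1| = 93.1
|T(j93.1)| = 6.1 / (333.3 × 93.1) = 0.0001966
20 log₁₀(0.0001966) = -74.13 dB

-74.1 dB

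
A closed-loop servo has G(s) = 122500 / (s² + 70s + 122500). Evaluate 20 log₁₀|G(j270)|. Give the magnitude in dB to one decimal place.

|(j270)² + 70(j270) + 122500| = |49600 + j18900| = 5.308e+04
|G(j270)| = 122500 / 5.308e+04 = 2.3079
20 log₁₀(2.3079) = 7.26 dB

7.3 dB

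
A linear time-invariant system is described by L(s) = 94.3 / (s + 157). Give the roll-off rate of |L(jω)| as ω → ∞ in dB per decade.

-20 dB/decade

With 0 zeros and 1 pole, the high-frequency asymptotic slope is 20 × (0 − 1) = -20 dB/decade.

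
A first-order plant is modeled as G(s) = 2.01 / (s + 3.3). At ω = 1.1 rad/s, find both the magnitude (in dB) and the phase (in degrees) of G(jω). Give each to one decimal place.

|j1.1 + 3.3| = √(1.1² + 3.3²) = 3.479
|G(j1.1)| = 2.01 / 3.479 = 0.57783
20 log₁₀(0.57783) = -4.76 dB
∠(j1.1 + 3.3) = arctan(1.1/3.3) = 18.43°
∠G(j1.1) = −18.43° = -18.43°

|G| = -4.8 dB, ∠G = -18.4°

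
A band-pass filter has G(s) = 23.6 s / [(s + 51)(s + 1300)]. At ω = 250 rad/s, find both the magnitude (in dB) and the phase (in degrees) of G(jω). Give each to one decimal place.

|j250| = 250
|j250 + 51| = √(250² + 51²) = 255.1
|j250 + 1300| = √(250² + 1300²) = 1324
|G(j250)| = 23.6 × 250 / (255.1 × 1324) = 0.017467
20 log₁₀(0.017467) = -35.16 dB
∠(j250) = 90.00°
∠(j250 + 51) = arctan(250/51) = 78.47°
∠(j250 + 1300) = arctan(250/1300) = 10.89°
∠G(j250) = 90.00° − (78.47° + 10.89°) = 0.64°

|G| = -35.2 dB, ∠G = 0.6°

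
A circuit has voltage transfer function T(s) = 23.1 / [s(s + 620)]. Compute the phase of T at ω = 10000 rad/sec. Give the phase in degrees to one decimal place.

∠(j10000 + 620) = arctan(10000/620) = 86.45°
∠(j10000) = 90.00°
∠T(j10000) = − (86.45° + 90.00°) = -176.45°

-176.5 deg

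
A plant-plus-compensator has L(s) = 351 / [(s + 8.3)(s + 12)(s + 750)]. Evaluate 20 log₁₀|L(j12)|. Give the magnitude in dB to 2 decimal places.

-54.47 dB

|j12 + 8.3| = √(12² + 8.3²) = 14.59
|j12 + 12| = √(12² + 12²) = 16.97
|j12 + 750| = √(12² + 750²) = 750.1
|L(j12)| = 351 / (14.59 × 16.97 × 750.1) = 0.0018898
20 log₁₀(0.0018898) = -54.472 dB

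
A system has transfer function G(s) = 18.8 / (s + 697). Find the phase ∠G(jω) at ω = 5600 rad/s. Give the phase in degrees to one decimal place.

-82.9 deg

∠(j5600 + 697) = arctan(5600/697) = 82.91°
∠G(j5600) = −82.91° = -82.91°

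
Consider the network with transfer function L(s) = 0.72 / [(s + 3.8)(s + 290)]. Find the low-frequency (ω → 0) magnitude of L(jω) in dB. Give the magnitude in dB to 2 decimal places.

-63.70 dB

L(0) = 0.72 / (3.8 × 290) = 0.00065336
20 log₁₀(0.00065336) = -63.697 dB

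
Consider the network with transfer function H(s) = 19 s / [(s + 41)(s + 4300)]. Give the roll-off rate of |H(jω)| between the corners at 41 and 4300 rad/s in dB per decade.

0 dB/decade

In this band the factors already past their corner are: 1 differentiator zero, pole at 41; net slope = 0 dB/decade.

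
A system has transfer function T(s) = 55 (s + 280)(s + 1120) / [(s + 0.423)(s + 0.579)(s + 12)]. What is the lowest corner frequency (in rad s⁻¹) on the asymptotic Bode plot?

0.423 rad s⁻¹

Break frequencies occur at each pole and zero magnitude: 0.423 rad s⁻¹, 0.579 rad s⁻¹, 12 rad s⁻¹, 280 rad s⁻¹, 1120 rad s⁻¹.
The lowest is 0.423 rad s⁻¹.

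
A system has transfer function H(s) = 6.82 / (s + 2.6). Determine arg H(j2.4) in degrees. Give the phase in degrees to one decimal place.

-42.7 deg

∠(j2.4 + 2.6) = arctan(2.4/2.6) = 42.71°
∠H(j2.4) = −42.71° = -42.71°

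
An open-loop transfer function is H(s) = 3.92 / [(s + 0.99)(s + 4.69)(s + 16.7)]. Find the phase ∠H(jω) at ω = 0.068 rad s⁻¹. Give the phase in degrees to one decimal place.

-5.0 deg

∠(j0.068 + 0.99) = arctan(0.068/0.99) = 3.93°
∠(j0.068 + 4.69) = arctan(0.068/4.69) = 0.83°
∠(j0.068 + 16.7) = arctan(0.068/16.7) = 0.23°
∠H(j0.068) = − (3.93° + 0.83° + 0.23°) = -4.99°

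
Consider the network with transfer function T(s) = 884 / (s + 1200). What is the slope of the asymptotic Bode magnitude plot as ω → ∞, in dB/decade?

With 0 zeros and 1 pole, the high-frequency asymptotic slope is 20 × (0 − 1) = -20 dB/decade.

-20 dB/decade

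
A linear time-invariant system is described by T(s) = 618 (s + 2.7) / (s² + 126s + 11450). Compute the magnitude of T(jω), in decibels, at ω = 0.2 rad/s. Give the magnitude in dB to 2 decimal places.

|j0.2 + 2.7| = √(0.2² + 2.7²) = 2.707
|(j0.2)² + 126(j0.2) + 11450| = |11450 + j25.2| = 1.145e+04
|T(j0.2)| = 618 × 2.707 / 1.145e+04 = 0.14613
20 log₁₀(0.14613) = -16.705 dB

-16.71 dB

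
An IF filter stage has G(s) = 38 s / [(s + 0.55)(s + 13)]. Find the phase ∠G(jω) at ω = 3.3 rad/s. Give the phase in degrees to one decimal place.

-4.8°

∠(j3.3) = 90.00°
∠(j3.3 + 0.55) = arctan(3.3/0.55) = 80.54°
∠(j3.3 + 13) = arctan(3.3/13) = 14.24°
∠G(j3.3) = 90.00° − (80.54° + 14.24°) = -4.78°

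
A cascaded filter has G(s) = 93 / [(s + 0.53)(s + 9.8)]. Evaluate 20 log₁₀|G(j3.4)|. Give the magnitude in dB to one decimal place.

8.3 dB

|j3.4 + 0.53| = √(3.4² + 0.53²) = 3.441
|j3.4 + 9.8| = √(3.4² + 9.8²) = 10.37
|G(j3.4)| = 93 / (3.441 × 10.37) = 2.6055
20 log₁₀(2.6055) = 8.32 dB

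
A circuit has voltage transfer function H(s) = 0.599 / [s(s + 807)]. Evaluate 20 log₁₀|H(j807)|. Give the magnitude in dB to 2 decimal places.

|j807 + 807| = √(807² + 807²) = 1141
|j807| = 807
|H(j807)| = 0.599 / (1141 × 807) = 6.5038e-07
20 log₁₀(6.5038e-07) = -123.737 dB

-123.74 dB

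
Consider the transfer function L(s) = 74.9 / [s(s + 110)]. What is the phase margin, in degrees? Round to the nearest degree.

90 deg

Gain crossover: |L(jω)| = 1 at ω ≈ 0.681 rad/s.
∠L(j0.681) = −90° − arctan(0.681/110) ≈ -90.35°
PM = 180° + (-90.35°) = 89.65°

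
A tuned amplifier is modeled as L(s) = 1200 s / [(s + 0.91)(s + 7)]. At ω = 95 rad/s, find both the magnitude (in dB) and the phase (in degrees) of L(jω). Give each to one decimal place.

|L| = 22.0 dB, ∠L = -85.2°

|j95| = 95
|j95 + 0.91| = √(95² + 0.91²) = 95
|j95 + 7| = √(95² + 7²) = 95.26
|L(j95)| = 1200 × 95 / (95 × 95.26) = 12.597
20 log₁₀(12.597) = 22.01 dB
∠(j95) = 90.00°
∠(j95 + 0.91) = arctan(95/0.91) = 89.45°
∠(j95 + 7) = arctan(95/7) = 85.79°
∠L(j95) = 90.00° − (89.45° + 85.79°) = -85.24°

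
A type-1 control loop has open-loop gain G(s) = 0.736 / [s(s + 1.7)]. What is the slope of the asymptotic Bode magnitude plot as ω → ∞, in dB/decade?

With 0 zeros and 2 poles, the high-frequency asymptotic slope is 20 × (0 − 2) = -40 dB/decade.

-40 dB/decade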